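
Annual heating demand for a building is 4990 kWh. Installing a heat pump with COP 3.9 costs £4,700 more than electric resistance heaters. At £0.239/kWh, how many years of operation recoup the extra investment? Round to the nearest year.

Resistance: 4990 kWh × £0.239 = £1,192.61/yr
Heat pump: 4990 / 3.9 = 1279 kWh in → × £0.239 = £305.80/yr
Annual savings = £886.81
Payback = £4,700 / £886.81 = 5.3 years

5 years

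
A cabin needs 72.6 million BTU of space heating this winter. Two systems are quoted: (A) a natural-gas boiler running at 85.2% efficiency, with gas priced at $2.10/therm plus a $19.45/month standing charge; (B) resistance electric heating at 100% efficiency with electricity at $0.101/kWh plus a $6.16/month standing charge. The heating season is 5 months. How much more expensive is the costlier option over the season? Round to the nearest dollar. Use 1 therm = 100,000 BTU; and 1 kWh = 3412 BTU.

$293

Heat load = 72.6 × 10⁶ BTU = 72,600,000 BTU
Gas: input = 72,600,000 / 0.852 = 85,211,268 BTU = 852.1 therm → 852.1 × $2.10 = $1,789.44; + 5 × $19.45 standing = $1,886.69
Electric: 72,600,000 BTU / 3412 = 21,280 kWh → × $0.101 = $2,149.06; + 5 × $6.16 standing = $2,179.86
Difference = |$1,886.69 − $2,179.86| = $293.18 ≈ $293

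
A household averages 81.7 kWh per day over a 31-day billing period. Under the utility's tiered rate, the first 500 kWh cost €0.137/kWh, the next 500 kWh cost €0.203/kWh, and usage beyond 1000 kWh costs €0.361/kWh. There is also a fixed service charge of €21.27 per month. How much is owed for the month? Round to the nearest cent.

€744.57

Usage = 81.7 kWh/day × 31 days = 2532.7 kWh
First 500 kWh × €0.137 = €68.50
Next 500 kWh × €0.203 = €101.50
Remaining 1532.7 kWh × €0.361 = €553.30
Energy charge = €723.30; + service €21.27 = €744.57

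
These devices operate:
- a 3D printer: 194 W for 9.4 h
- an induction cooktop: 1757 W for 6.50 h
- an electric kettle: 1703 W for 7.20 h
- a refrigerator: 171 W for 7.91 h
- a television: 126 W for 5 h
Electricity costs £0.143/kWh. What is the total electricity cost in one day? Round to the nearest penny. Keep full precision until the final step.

3D printer: 194 W × 9.4 h = 1,824 Wh = 1.824 kWh
induction cooktop: 1757 W × 6.50 h = 11,420 Wh = 11.42 kWh
electric kettle: 1703 W × 7.20 h = 12,262 Wh = 12.26 kWh
refrigerator: 171 W × 7.91 h = 1,353 Wh = 1.353 kWh
television: 126 W × 5 h = 630 Wh = 0.63 kWh
Total energy = 1.824 + 11.42 + 12.26 + 1.353 + 0.63 = 27.49 kWh
Cost = 27.49 kWh × £0.143 = £3.93

£3.93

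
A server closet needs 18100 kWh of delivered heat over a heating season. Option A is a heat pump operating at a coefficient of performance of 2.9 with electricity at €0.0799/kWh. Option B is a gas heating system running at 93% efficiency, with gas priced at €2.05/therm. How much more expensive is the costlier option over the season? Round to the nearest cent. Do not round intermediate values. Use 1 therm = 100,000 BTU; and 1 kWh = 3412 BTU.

€862.63

Heat load = 18100 kWh × 3412 = 61,757,200 BTU
Gas: input = 61,757,200 / 0.93 = 66,405,591 BTU = 664.1 therm → 664.1 × €2.05 = €1,361.31
Heat pump: 61,757,200 BTU / 3412 = 18,100 kWh heat; / 2.9 = 6,241 kWh in → × €0.0799 = €498.69
Difference = |€1,361.31 − €498.69| = €862.63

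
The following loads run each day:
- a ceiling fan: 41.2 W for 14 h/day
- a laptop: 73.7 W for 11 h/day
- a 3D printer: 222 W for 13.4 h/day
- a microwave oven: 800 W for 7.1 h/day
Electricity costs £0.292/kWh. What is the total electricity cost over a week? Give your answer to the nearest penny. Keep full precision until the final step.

£20.53

ceiling fan: 41.2 W × 14 h × 7 d = 4,038 Wh = 4.038 kWh
laptop: 73.7 W × 11 h × 7 d = 5,675 Wh = 5.675 kWh
3D printer: 222 W × 13.4 h × 7 d = 20,824 Wh = 20.82 kWh
microwave oven: 800 W × 7.1 h × 7 d = 39,760 Wh = 39.76 kWh
Total energy = 4.038 + 5.675 + 20.82 + 39.76 = 70.3 kWh
Cost = 70.3 kWh × £0.292 = £20.53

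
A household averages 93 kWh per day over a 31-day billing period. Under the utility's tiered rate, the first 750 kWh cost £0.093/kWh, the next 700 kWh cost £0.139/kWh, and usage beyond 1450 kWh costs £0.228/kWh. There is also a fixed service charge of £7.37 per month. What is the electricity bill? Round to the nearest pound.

£501

Usage = 93 kWh/day × 31 days = 2883 kWh
First 750 kWh × £0.093 = £69.75
Next 700 kWh × £0.139 = £97.30
Remaining 1433 kWh × £0.228 = £326.72
Energy charge = £493.77; + service £7.37 = £501.14 ≈ £501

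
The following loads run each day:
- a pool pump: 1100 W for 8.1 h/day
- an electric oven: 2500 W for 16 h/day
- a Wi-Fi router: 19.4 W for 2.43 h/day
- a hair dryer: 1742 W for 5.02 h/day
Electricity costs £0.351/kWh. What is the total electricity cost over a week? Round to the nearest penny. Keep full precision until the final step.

£141.77

pool pump: 1100 W × 8.1 h × 7 d = 62,370 Wh = 62.37 kWh
electric oven: 2500 W × 16 h × 7 d = 280,000 Wh = 280 kWh
Wi-Fi router: 19.4 W × 2.43 h × 7 d = 330 Wh = 0.33 kWh
hair dryer: 1742 W × 5.02 h × 7 d = 61,214 Wh = 61.21 kWh
Total energy = 62.37 + 280 + 0.33 + 61.21 = 403.9 kWh
Cost = 403.9 kWh × £0.351 = £141.77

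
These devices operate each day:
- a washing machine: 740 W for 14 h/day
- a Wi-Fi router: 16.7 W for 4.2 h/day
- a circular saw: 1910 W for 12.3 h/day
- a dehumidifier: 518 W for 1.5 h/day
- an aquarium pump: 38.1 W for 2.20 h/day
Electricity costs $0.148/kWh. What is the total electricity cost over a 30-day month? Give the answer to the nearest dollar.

washing machine: 740 W × 14 h × 30 d = 310,800 Wh = 310.8 kWh
Wi-Fi router: 16.7 W × 4.2 h × 30 d = 2,104 Wh = 2.104 kWh
circular saw: 1910 W × 12.3 h × 30 d = 704,790 Wh = 704.8 kWh
dehumidifier: 518 W × 1.5 h × 30 d = 23,310 Wh = 23.31 kWh
aquarium pump: 38.1 W × 2.20 h × 30 d = 2,515 Wh = 2.515 kWh
Total energy = 310.8 + 2.104 + 704.8 + 23.31 + 2.515 = 1,044 kWh
Cost = 1,044 kWh × $0.148 = $154.44 ≈ $154

$154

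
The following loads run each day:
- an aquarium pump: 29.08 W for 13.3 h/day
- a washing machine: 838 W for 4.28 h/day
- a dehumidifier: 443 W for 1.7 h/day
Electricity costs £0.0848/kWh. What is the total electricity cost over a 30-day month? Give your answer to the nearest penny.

aquarium pump: 29.08 W × 13.3 h × 30 d = 11,603 Wh = 11.6 kWh
washing machine: 838 W × 4.28 h × 30 d = 107,599 Wh = 107.6 kWh
dehumidifier: 443 W × 1.7 h × 30 d = 22,593 Wh = 22.59 kWh
Total energy = 11.6 + 107.6 + 22.59 = 141.8 kWh
Cost = 141.8 kWh × £0.0848 = £12.02

£12.02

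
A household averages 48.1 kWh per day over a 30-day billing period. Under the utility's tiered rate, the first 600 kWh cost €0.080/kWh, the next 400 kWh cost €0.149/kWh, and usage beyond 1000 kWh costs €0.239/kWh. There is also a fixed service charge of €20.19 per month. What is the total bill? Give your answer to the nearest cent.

Usage = 48.1 kWh/day × 30 days = 1443 kWh
First 600 kWh × €0.080 = €48.00
Next 400 kWh × €0.149 = €59.60
Remaining 443 kWh × €0.239 = €105.88
Energy charge = €213.48; + service €20.19 = €233.67

€233.67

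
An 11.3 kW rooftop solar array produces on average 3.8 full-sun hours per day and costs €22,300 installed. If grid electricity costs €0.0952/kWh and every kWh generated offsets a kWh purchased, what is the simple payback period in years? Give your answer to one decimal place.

Daily generation = 11.3 kW × 3.8 h = 42.94 kWh
Annual generation = 42.94 × 365 = 15673 kWh
Annual savings = 15673 × €0.0952 = €1,492.08
Payback = €22,300 / €1,492.08 = 14.9 years

14.9 years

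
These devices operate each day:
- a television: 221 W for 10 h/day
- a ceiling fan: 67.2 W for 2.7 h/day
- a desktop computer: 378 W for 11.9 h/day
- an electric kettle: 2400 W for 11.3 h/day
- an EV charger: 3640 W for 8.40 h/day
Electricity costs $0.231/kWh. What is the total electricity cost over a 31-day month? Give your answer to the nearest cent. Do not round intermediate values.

television: 221 W × 10 h × 31 d = 68,510 Wh = 68.51 kWh
ceiling fan: 67.2 W × 2.7 h × 31 d = 5,625 Wh = 5.625 kWh
desktop computer: 378 W × 11.9 h × 31 d = 139,444 Wh = 139.4 kWh
electric kettle: 2400 W × 11.3 h × 31 d = 840,720 Wh = 840.7 kWh
EV charger: 3640 W × 8.40 h × 31 d = 947,856 Wh = 947.9 kWh
Total energy = 68.51 + 5.625 + 139.4 + 840.7 + 947.9 = 2,002 kWh
Cost = 2,002 kWh × $0.231 = $462.50

$462.50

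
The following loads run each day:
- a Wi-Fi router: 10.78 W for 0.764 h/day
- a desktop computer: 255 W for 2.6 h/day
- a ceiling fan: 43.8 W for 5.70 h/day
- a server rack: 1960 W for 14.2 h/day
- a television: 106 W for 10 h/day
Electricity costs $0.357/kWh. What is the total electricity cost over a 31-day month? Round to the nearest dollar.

Wi-Fi router: 10.78 W × 0.764 h × 31 d = 255 Wh = 0.2553 kWh
desktop computer: 255 W × 2.6 h × 31 d = 20,553 Wh = 20.55 kWh
ceiling fan: 43.8 W × 5.70 h × 31 d = 7,739 Wh = 7.739 kWh
server rack: 1960 W × 14.2 h × 31 d = 862,792 Wh = 862.8 kWh
television: 106 W × 10 h × 31 d = 32,860 Wh = 32.86 kWh
Total energy = 0.2553 + 20.55 + 7.739 + 862.8 + 32.86 = 924.2 kWh
Cost = 924.2 kWh × $0.357 = $329.94 ≈ $330

$330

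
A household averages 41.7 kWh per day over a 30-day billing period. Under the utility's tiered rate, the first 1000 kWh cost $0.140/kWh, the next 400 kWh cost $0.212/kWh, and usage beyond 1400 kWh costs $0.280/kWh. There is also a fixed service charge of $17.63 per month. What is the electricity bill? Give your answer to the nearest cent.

$210.84

Usage = 41.7 kWh/day × 30 days = 1251 kWh
First 1000 kWh × $0.140 = $140.00
Next 251 kWh × $0.212 = $53.21
Remaining tier: 0 kWh (not reached)
Energy charge = $193.21; + service $17.63 = $210.84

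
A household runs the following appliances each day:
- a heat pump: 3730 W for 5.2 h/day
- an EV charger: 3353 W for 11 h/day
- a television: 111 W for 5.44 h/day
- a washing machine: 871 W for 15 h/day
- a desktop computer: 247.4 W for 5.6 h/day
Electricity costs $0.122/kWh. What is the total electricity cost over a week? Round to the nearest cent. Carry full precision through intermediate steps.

heat pump: 3730 W × 5.2 h × 7 d = 135,772 Wh = 135.8 kWh
EV charger: 3353 W × 11 h × 7 d = 258,181 Wh = 258.2 kWh
television: 111 W × 5.44 h × 7 d = 4,227 Wh = 4.227 kWh
washing machine: 871 W × 15 h × 7 d = 91,455 Wh = 91.45 kWh
desktop computer: 247.4 W × 5.6 h × 7 d = 9,698 Wh = 9.698 kWh
Total energy = 135.8 + 258.2 + 4.227 + 91.45 + 9.698 = 499.3 kWh
Cost = 499.3 kWh × $0.122 = $60.92

$60.92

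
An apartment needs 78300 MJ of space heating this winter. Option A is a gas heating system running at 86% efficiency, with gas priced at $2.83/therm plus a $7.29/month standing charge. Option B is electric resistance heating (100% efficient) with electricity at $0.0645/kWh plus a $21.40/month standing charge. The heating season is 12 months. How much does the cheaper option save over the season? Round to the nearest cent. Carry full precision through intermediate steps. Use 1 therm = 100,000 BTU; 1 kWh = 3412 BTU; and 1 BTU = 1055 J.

Heat load = 78300 MJ = 78,300,000,000 J / 1055 = 74,218,009 BTU
Gas: input = 74,218,009 / 0.86 = 86,300,011 BTU = 863 therm → 863 × $2.83 = $2,442.29; + 12 × $7.29 standing = $2,529.77
Electric: 74,218,009 BTU / 3412 = 21,750 kWh → × $0.0645 = $1,403.01; + 12 × $21.40 standing = $1,659.81
Difference = |$2,529.77 − $1,659.81| = $869.96

$869.96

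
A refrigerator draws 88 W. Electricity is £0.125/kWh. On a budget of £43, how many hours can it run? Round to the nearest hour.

Energy budget = £43 / £0.125 per kWh = 344 kWh = 344,000 Wh
Runtime = 344,000 Wh / 88 W = 3,909 h

3909 h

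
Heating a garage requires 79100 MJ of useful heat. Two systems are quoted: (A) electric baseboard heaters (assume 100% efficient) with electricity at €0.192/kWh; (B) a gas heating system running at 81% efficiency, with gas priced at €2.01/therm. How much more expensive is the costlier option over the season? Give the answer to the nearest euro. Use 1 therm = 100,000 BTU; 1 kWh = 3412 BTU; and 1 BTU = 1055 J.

€2359

Heat load = 79100 MJ = 79,100,000,000 J / 1055 = 74,976,303 BTU
Gas: input = 74,976,303 / 0.81 = 92,563,337 BTU = 925.6 therm → 925.6 × €2.01 = €1,860.52
Electric: 74,976,303 BTU / 3412 = 21,970 kWh → × €0.192 = €4,219.07
Difference = |€1,860.52 − €4,219.07| = €2,358.54 ≈ €2359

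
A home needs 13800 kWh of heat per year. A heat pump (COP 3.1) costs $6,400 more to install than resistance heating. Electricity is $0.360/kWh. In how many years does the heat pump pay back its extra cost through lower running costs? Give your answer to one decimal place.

Resistance: 13800 kWh × $0.360 = $4,968.00/yr
Heat pump: 13800 / 3.1 = 4452 kWh in → × $0.360 = $1,602.58/yr
Annual savings = $3,365.42
Payback = $6,400 / $3,365.42 = 1.9 years

1.9 years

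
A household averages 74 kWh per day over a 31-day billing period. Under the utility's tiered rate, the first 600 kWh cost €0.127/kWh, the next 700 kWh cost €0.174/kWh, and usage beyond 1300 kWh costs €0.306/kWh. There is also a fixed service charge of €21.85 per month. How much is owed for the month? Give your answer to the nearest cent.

€524.01

Usage = 74 kWh/day × 31 days = 2294 kWh
First 600 kWh × €0.127 = €76.20
Next 700 kWh × €0.174 = €121.80
Remaining 994 kWh × €0.306 = €304.16
Energy charge = €502.16; + service €21.85 = €524.01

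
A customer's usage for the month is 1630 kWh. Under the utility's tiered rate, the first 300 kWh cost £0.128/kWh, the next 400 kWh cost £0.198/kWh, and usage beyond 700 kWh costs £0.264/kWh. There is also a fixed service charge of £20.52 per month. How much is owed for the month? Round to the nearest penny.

£383.64

First 300 kWh × £0.128 = £38.40
Next 400 kWh × £0.198 = £79.20
Remaining 930 kWh × £0.264 = £245.52
Energy charge = £363.12; + service £20.52 = £383.64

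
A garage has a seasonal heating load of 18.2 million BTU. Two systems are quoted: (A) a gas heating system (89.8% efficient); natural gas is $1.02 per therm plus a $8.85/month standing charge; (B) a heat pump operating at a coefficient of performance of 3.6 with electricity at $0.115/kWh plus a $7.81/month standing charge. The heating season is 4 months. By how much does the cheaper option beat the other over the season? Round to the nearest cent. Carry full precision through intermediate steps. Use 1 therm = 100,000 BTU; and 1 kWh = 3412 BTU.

$40.49

Heat load = 18.2 × 10⁶ BTU = 18,200,000 BTU
Gas: input = 18,200,000 / 0.898 = 20,267,261 BTU = 202.7 therm → 202.7 × $1.02 = $206.73; + 4 × $8.85 standing = $242.13
Heat pump: 18,200,000 BTU / 3412 = 5,334 kWh heat; / 3.6 = 1,482 kWh in → × $0.115 = $170.40; + 4 × $7.81 standing = $201.64
Difference = |$242.13 − $201.64| = $40.49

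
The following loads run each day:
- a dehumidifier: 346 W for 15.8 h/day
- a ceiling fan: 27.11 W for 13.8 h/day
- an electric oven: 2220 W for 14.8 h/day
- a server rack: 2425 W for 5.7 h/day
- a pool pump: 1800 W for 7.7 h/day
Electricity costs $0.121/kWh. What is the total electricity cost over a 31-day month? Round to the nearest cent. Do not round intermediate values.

dehumidifier: 346 W × 15.8 h × 31 d = 169,471 Wh = 169.5 kWh
ceiling fan: 27.11 W × 13.8 h × 31 d = 11,598 Wh = 11.6 kWh
electric oven: 2220 W × 14.8 h × 31 d = 1,018,536 Wh = 1,019 kWh
server rack: 2425 W × 5.7 h × 31 d = 428,498 Wh = 428.5 kWh
pool pump: 1800 W × 7.7 h × 31 d = 429,660 Wh = 429.7 kWh
Total energy = 169.5 + 11.6 + 1,019 + 428.5 + 429.7 = 2,058 kWh
Cost = 2,058 kWh × $0.121 = $248.99

$248.99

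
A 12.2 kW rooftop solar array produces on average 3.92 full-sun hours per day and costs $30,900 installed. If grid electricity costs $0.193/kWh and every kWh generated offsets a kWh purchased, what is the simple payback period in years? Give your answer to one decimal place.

Daily generation = 12.2 kW × 3.92 h = 47.82 kWh
Annual generation = 47.82 × 365 = 17456 kWh
Annual savings = 17456 × $0.193 = $3,368.96
Payback = $30,900 / $3,368.96 = 9.17 years

9.2 years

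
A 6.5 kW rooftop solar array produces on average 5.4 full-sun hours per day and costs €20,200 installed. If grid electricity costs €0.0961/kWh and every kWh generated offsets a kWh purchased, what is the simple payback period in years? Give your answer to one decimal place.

Daily generation = 6.5 kW × 5.4 h = 35.1 kWh
Annual generation = 35.1 × 365 = 12812 kWh
Annual savings = 12812 × €0.0961 = €1,231.19
Payback = €20,200 / €1,231.19 = 16.4 years

16.4 years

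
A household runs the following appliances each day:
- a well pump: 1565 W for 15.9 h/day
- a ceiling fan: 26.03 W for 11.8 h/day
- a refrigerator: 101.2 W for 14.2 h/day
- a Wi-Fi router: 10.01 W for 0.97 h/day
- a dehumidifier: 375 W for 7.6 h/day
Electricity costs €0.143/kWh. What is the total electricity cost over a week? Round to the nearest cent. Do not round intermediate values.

€29.52

well pump: 1565 W × 15.9 h × 7 d = 174,184 Wh = 174.2 kWh
ceiling fan: 26.03 W × 11.8 h × 7 d = 2,150 Wh = 2.15 kWh
refrigerator: 101.2 W × 14.2 h × 7 d = 10,059 Wh = 10.06 kWh
Wi-Fi router: 10.01 W × 0.97 h × 7 d = 68 Wh = 0.06797 kWh
dehumidifier: 375 W × 7.6 h × 7 d = 19,950 Wh = 19.95 kWh
Total energy = 174.2 + 2.15 + 10.06 + 0.06797 + 19.95 = 206.4 kWh
Cost = 206.4 kWh × €0.143 = €29.52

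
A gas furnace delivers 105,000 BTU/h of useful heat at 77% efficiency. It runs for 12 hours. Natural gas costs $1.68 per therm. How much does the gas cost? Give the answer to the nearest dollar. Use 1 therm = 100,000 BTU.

$27

Heat delivered = 105,000 BTU/h × 12 h = 1,260,000 BTU
Gas input = 1,260,000 / 0.77 = 1,636,364 BTU
= 1,636,364 / 100,000 = 16.36 therm
Cost = 16.36 × $1.68/therm = $27.49 ≈ $27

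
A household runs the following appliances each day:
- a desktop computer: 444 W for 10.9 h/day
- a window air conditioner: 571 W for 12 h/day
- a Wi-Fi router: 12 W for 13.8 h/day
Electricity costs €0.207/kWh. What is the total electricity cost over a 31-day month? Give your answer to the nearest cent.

desktop computer: 444 W × 10.9 h × 31 d = 150,028 Wh = 150 kWh
window air conditioner: 571 W × 12 h × 31 d = 212,412 Wh = 212.4 kWh
Wi-Fi router: 12 W × 13.8 h × 31 d = 5,134 Wh = 5.134 kWh
Total energy = 150 + 212.4 + 5.134 = 367.6 kWh
Cost = 367.6 kWh × €0.207 = €76.09

€76.09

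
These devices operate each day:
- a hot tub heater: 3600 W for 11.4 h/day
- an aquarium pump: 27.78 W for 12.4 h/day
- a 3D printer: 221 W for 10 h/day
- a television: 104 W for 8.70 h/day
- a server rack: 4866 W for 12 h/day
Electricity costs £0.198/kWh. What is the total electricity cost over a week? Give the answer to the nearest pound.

£143

hot tub heater: 3600 W × 11.4 h × 7 d = 287,280 Wh = 287.3 kWh
aquarium pump: 27.78 W × 12.4 h × 7 d = 2,411 Wh = 2.411 kWh
3D printer: 221 W × 10 h × 7 d = 15,470 Wh = 15.47 kWh
television: 104 W × 8.70 h × 7 d = 6,334 Wh = 6.334 kWh
server rack: 4866 W × 12 h × 7 d = 408,744 Wh = 408.7 kWh
Total energy = 287.3 + 2.411 + 15.47 + 6.334 + 408.7 = 720.2 kWh
Cost = 720.2 kWh × £0.198 = £142.61 ≈ £143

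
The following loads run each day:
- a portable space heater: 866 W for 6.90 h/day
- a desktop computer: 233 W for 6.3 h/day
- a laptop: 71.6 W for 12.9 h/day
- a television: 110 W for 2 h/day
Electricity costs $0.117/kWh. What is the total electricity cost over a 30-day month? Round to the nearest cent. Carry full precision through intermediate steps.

$30.14

portable space heater: 866 W × 6.90 h × 30 d = 179,262 Wh = 179.3 kWh
desktop computer: 233 W × 6.3 h × 30 d = 44,037 Wh = 44.04 kWh
laptop: 71.6 W × 12.9 h × 30 d = 27,709 Wh = 27.71 kWh
television: 110 W × 2 h × 30 d = 6,600 Wh = 6.6 kWh
Total energy = 179.3 + 44.04 + 27.71 + 6.6 = 257.6 kWh
Cost = 257.6 kWh × $0.117 = $30.14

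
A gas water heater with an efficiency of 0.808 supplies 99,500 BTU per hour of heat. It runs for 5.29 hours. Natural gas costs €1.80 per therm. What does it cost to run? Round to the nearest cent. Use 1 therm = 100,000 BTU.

€11.73

Heat delivered = 99,500 BTU/h × 5.29 h = 526,355 BTU
Gas input = 526,355 / 0.808 = 651,429 BTU
= 651,429 / 100,000 = 6.514 therm
Cost = 6.514 × €1.80/therm = €11.73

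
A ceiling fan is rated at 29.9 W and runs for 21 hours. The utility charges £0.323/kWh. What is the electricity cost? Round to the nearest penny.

£0.20

Energy = 29.9 W × 21 h = 628 Wh = 0.6279 kWh
Cost = 0.6279 kWh × £0.323/kWh = £0.20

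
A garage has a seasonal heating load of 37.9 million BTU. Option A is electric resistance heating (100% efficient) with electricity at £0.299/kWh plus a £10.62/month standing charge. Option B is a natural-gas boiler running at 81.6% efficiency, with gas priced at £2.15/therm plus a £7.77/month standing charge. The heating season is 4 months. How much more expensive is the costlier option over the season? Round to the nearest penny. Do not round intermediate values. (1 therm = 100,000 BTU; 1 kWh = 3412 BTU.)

Heat load = 37.9 × 10⁶ BTU = 37,900,000 BTU
Gas: input = 37,900,000 / 0.816 = 46,446,078 BTU = 464.5 therm → 464.5 × £2.15 = £998.59; + 4 × £7.77 standing = £1,029.67
Electric: 37,900,000 BTU / 3412 = 11,110 kWh → × £0.299 = £3,321.25; + 4 × £10.62 standing = £3,363.73
Difference = |£1,029.67 − £3,363.73| = £2,334.06

£2334.06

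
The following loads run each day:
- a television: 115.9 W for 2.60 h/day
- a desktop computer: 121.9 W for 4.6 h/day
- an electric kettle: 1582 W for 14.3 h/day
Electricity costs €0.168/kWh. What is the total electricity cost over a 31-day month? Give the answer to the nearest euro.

€122

television: 115.9 W × 2.60 h × 31 d = 9,342 Wh = 9.342 kWh
desktop computer: 121.9 W × 4.6 h × 31 d = 17,383 Wh = 17.38 kWh
electric kettle: 1582 W × 14.3 h × 31 d = 701,301 Wh = 701.3 kWh
Total energy = 9.342 + 17.38 + 701.3 = 728 kWh
Cost = 728 kWh × €0.168 = €122.31 ≈ €122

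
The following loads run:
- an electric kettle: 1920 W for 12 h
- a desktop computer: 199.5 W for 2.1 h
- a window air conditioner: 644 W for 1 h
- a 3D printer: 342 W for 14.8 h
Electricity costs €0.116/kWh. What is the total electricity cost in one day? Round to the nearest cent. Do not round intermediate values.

electric kettle: 1920 W × 12 h = 23,040 Wh = 23.04 kWh
desktop computer: 199.5 W × 2.1 h = 419 Wh = 0.419 kWh
window air conditioner: 644 W × 1 h = 644 Wh = 0.644 kWh
3D printer: 342 W × 14.8 h = 5,062 Wh = 5.062 kWh
Total energy = 23.04 + 0.419 + 0.644 + 5.062 = 29.16 kWh
Cost = 29.16 kWh × €0.116 = €3.38

€3.38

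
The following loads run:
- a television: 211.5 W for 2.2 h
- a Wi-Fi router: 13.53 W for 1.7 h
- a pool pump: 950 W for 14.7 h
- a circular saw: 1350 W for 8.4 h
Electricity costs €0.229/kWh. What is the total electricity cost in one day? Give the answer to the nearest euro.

television: 211.5 W × 2.2 h = 465 Wh = 0.4653 kWh
Wi-Fi router: 13.53 W × 1.7 h = 23 Wh = 0.023 kWh
pool pump: 950 W × 14.7 h = 13,965 Wh = 13.96 kWh
circular saw: 1350 W × 8.4 h = 11,340 Wh = 11.34 kWh
Total energy = 0.4653 + 0.023 + 13.96 + 11.34 = 25.79 kWh
Cost = 25.79 kWh × €0.229 = €5.91 ≈ €6

€6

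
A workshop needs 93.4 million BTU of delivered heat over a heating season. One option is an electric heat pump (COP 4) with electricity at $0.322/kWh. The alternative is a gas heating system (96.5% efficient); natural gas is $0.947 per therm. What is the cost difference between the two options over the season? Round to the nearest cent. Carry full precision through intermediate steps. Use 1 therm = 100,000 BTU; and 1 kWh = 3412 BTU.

Heat load = 93.4 × 10⁶ BTU = 93,400,000 BTU
Gas: input = 93,400,000 / 0.965 = 96,787,565 BTU = 967.9 therm → 967.9 × $0.947 = $916.58
Heat pump: 93,400,000 BTU / 3412 = 27,370 kWh heat; / 4 = 6,843 kWh in → × $0.322 = $2,203.60
Difference = |$916.58 − $2,203.60| = $1,287.03

$1287.03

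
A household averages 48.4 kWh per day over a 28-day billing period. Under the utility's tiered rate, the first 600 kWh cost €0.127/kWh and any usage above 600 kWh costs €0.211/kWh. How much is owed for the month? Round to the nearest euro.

Usage = 48.4 kWh/day × 28 days = 1355.2 kWh
First 600 kWh × €0.127 = €76.20
Remaining 755.2 kWh × €0.211 = €159.35
Total = €235.55 ≈ €236

€236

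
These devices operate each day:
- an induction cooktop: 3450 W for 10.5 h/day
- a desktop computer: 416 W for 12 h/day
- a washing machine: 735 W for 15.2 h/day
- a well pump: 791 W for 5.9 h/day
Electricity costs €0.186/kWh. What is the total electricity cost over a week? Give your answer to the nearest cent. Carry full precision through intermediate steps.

induction cooktop: 3450 W × 10.5 h × 7 d = 253,575 Wh = 253.6 kWh
desktop computer: 416 W × 12 h × 7 d = 34,944 Wh = 34.94 kWh
washing machine: 735 W × 15.2 h × 7 d = 78,204 Wh = 78.2 kWh
well pump: 791 W × 5.9 h × 7 d = 32,668 Wh = 32.67 kWh
Total energy = 253.6 + 34.94 + 78.2 + 32.67 = 399.4 kWh
Cost = 399.4 kWh × €0.186 = €74.29

€74.29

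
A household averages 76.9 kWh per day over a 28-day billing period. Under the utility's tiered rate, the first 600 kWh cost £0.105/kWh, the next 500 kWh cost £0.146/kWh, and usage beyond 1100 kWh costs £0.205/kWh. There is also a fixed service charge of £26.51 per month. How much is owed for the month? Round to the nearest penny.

£378.42

Usage = 76.9 kWh/day × 28 days = 2153.2 kWh
First 600 kWh × £0.105 = £63.00
Next 500 kWh × £0.146 = £73.00
Remaining 1053.2 kWh × £0.205 = £215.91
Energy charge = £351.91; + service £26.51 = £378.42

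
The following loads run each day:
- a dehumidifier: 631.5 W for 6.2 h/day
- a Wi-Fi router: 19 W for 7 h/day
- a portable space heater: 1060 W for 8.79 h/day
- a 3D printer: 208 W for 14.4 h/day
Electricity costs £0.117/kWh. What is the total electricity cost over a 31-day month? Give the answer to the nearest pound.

dehumidifier: 631.5 W × 6.2 h × 31 d = 121,374 Wh = 121.4 kWh
Wi-Fi router: 19 W × 7 h × 31 d = 4,123 Wh = 4.123 kWh
portable space heater: 1060 W × 8.79 h × 31 d = 288,839 Wh = 288.8 kWh
3D printer: 208 W × 14.4 h × 31 d = 92,851 Wh = 92.85 kWh
Total energy = 121.4 + 4.123 + 288.8 + 92.85 = 507.2 kWh
Cost = 507.2 kWh × £0.117 = £59.34 ≈ £59

£59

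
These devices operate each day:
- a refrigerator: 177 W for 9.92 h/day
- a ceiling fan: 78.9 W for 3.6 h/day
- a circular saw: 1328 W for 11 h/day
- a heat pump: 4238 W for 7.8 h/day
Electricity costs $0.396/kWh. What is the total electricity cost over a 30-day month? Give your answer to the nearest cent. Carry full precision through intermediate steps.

refrigerator: 177 W × 9.92 h × 30 d = 52,675 Wh = 52.68 kWh
ceiling fan: 78.9 W × 3.6 h × 30 d = 8,521 Wh = 8.521 kWh
circular saw: 1328 W × 11 h × 30 d = 438,240 Wh = 438.2 kWh
heat pump: 4238 W × 7.8 h × 30 d = 991,692 Wh = 991.7 kWh
Total energy = 52.68 + 8.521 + 438.2 + 991.7 = 1,491 kWh
Cost = 1,491 kWh × $0.396 = $590.49

$590.49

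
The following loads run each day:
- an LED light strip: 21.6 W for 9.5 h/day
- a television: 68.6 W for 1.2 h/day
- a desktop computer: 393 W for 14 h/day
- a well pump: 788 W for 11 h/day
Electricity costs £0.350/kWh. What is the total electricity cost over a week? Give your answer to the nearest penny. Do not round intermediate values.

LED light strip: 21.6 W × 9.5 h × 7 d = 1,436 Wh = 1.436 kWh
television: 68.6 W × 1.2 h × 7 d = 576 Wh = 0.5762 kWh
desktop computer: 393 W × 14 h × 7 d = 38,514 Wh = 38.51 kWh
well pump: 788 W × 11 h × 7 d = 60,676 Wh = 60.68 kWh
Total energy = 1.436 + 0.5762 + 38.51 + 60.68 = 101.2 kWh
Cost = 101.2 kWh × £0.350 = £35.42

£35.42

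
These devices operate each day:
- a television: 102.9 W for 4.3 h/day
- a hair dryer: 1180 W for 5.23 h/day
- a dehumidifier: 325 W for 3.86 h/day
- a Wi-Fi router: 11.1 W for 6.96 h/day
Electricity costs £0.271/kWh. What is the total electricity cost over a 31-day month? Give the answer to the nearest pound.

television: 102.9 W × 4.3 h × 31 d = 13,717 Wh = 13.72 kWh
hair dryer: 1180 W × 5.23 h × 31 d = 191,313 Wh = 191.3 kWh
dehumidifier: 325 W × 3.86 h × 31 d = 38,890 Wh = 38.89 kWh
Wi-Fi router: 11.1 W × 6.96 h × 31 d = 2,395 Wh = 2.395 kWh
Total energy = 13.72 + 191.3 + 38.89 + 2.395 = 246.3 kWh
Cost = 246.3 kWh × £0.271 = £66.75 ≈ £67

£67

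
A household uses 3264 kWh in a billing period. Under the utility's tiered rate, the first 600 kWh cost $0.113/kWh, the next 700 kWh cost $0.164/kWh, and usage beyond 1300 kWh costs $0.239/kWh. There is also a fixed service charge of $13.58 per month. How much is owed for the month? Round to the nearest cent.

First 600 kWh × $0.113 = $67.80
Next 700 kWh × $0.164 = $114.80
Remaining 1964 kWh × $0.239 = $469.40
Energy charge = $652.00; + service $13.58 = $665.58

$665.58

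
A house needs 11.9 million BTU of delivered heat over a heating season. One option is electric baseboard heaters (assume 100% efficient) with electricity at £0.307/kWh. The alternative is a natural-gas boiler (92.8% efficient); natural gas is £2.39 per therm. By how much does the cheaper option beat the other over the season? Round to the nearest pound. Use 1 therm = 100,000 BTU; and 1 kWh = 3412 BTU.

Heat load = 11.9 × 10⁶ BTU = 11,900,000 BTU
Gas: input = 11,900,000 / 0.928 = 12,823,276 BTU = 128.2 therm → 128.2 × £2.39 = £306.48
Electric: 11,900,000 BTU / 3412 = 3,488 kWh → × £0.307 = £1,070.72
Difference = |£306.48 − £1,070.72| = £764.24 ≈ £764

£764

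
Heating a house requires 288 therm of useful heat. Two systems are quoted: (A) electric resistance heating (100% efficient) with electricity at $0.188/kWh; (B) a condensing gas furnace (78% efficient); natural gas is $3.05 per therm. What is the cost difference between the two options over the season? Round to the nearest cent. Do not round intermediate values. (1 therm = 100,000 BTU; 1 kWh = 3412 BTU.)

$460.72

Heat load = 288 therm × 100,000 = 28,800,000 BTU
Gas: input = 28,800,000 / 0.78 = 36,923,077 BTU = 369.2 therm → 369.2 × $3.05 = $1,126.15
Electric: 28,800,000 BTU / 3412 = 8,441 kWh → × $0.188 = $1,586.87
Difference = |$1,126.15 − $1,586.87| = $460.72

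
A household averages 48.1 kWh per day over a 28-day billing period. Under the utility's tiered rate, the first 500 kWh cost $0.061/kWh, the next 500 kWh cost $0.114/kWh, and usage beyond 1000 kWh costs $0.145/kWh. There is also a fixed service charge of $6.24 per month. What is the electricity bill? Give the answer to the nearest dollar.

Usage = 48.1 kWh/day × 28 days = 1346.8 kWh
First 500 kWh × $0.061 = $30.50
Next 500 kWh × $0.114 = $57.00
Remaining 346.8 kWh × $0.145 = $50.29
Energy charge = $137.79; + service $6.24 = $144.03 ≈ $144

$144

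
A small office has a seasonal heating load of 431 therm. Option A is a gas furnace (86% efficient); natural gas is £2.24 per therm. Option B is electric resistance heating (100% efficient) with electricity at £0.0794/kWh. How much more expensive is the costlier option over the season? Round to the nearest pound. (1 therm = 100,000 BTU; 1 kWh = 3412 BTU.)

£120

Heat load = 431 therm × 100,000 = 43,100,000 BTU
Gas: input = 43,100,000 / 0.86 = 50,116,279 BTU = 501.2 therm → 501.2 × £2.24 = £1,122.60
Electric: 43,100,000 BTU / 3412 = 12,630 kWh → × £0.0794 = £1,002.97
Difference = |£1,122.60 − £1,002.97| = £119.63 ≈ £120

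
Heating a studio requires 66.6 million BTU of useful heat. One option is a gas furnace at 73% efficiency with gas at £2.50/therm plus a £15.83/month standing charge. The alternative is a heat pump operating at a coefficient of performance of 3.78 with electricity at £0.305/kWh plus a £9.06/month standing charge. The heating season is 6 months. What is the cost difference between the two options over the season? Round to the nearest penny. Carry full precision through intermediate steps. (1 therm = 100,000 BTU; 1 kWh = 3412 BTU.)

Heat load = 66.6 × 10⁶ BTU = 66,600,000 BTU
Gas: input = 66,600,000 / 0.73 = 91,232,877 BTU = 912.3 therm → 912.3 × £2.50 = £2,280.82; + 6 × £15.83 standing = £2,375.80
Heat pump: 66,600,000 BTU / 3412 = 19,520 kWh heat; / 3.78 = 5,164 kWh in → × £0.305 = £1,574.97; + 6 × £9.06 standing = £1,629.33
Difference = |£2,375.80 − £1,629.33| = £746.47

£746.47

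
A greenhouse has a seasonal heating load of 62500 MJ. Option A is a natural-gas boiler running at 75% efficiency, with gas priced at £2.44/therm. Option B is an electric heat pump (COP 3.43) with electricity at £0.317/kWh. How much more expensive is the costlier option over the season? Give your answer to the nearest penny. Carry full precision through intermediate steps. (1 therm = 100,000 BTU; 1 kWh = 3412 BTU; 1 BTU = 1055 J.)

£322.67

Heat load = 62500 MJ = 62,500,000,000 J / 1055 = 59,241,706 BTU
Gas: input = 59,241,706 / 0.75 = 78,988,942 BTU = 789.9 therm → 789.9 × £2.44 = £1,927.33
Heat pump: 59,241,706 BTU / 3412 = 17,360 kWh heat; / 3.43 = 5,062 kWh in → × £0.317 = £1,604.66
Difference = |£1,927.33 − £1,604.66| = £322.67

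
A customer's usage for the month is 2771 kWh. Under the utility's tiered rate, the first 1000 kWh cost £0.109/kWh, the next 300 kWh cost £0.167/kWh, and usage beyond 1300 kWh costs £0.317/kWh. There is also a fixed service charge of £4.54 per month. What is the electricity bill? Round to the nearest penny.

First 1000 kWh × £0.109 = £109.00
Next 300 kWh × £0.167 = £50.10
Remaining 1471 kWh × £0.317 = £466.31
Energy charge = £625.41; + service £4.54 = £629.95

£629.95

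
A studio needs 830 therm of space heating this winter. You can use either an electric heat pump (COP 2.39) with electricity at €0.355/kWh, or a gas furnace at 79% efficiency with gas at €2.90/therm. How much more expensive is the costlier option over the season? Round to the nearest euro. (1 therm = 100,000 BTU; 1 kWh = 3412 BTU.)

Heat load = 830 therm × 100,000 = 83,000,000 BTU
Gas: input = 83,000,000 / 0.79 = 105,063,291 BTU = 1,051 therm → 1,051 × €2.90 = €3,046.84
Heat pump: 83,000,000 BTU / 3412 = 24,330 kWh heat; / 2.39 = 10,180 kWh in → × €0.355 = €3,613.26
Difference = |€3,046.84 − €3,613.26| = €566.43 ≈ €566

€566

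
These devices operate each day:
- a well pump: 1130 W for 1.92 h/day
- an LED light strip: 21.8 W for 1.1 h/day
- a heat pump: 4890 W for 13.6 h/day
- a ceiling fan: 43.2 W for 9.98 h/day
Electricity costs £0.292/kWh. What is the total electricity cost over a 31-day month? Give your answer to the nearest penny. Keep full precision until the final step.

£625.75

well pump: 1130 W × 1.92 h × 31 d = 67,258 Wh = 67.26 kWh
LED light strip: 21.8 W × 1.1 h × 31 d = 743 Wh = 0.7434 kWh
heat pump: 4890 W × 13.6 h × 31 d = 2,061,624 Wh = 2,062 kWh
ceiling fan: 43.2 W × 9.98 h × 31 d = 13,365 Wh = 13.37 kWh
Total energy = 67.26 + 0.7434 + 2,062 + 13.37 = 2,143 kWh
Cost = 2,143 kWh × £0.292 = £625.75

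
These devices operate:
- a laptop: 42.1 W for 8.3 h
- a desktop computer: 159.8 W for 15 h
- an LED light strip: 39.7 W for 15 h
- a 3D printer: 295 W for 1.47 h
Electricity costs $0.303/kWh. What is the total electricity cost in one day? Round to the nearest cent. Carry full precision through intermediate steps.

$1.14

laptop: 42.1 W × 8.3 h = 349 Wh = 0.3494 kWh
desktop computer: 159.8 W × 15 h = 2,397 Wh = 2.397 kWh
LED light strip: 39.7 W × 15 h = 596 Wh = 0.5955 kWh
3D printer: 295 W × 1.47 h = 434 Wh = 0.4336 kWh
Total energy = 0.3494 + 2.397 + 0.5955 + 0.4336 = 3.776 kWh
Cost = 3.776 kWh × $0.303 = $1.14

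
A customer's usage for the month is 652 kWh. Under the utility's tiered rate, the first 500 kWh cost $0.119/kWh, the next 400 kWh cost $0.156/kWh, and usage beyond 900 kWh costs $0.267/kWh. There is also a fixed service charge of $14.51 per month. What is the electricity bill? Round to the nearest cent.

First 500 kWh × $0.119 = $59.50
Next 152 kWh × $0.156 = $23.71
Remaining tier: 0 kWh (not reached)
Energy charge = $83.21; + service $14.51 = $97.72

$97.72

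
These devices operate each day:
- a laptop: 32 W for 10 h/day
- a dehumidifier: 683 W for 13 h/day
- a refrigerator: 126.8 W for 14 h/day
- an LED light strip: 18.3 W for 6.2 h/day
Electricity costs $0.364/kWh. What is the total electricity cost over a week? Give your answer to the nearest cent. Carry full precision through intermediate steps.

$28.25

laptop: 32 W × 10 h × 7 d = 2,240 Wh = 2.24 kWh
dehumidifier: 683 W × 13 h × 7 d = 62,153 Wh = 62.15 kWh
refrigerator: 126.8 W × 14 h × 7 d = 12,426 Wh = 12.43 kWh
LED light strip: 18.3 W × 6.2 h × 7 d = 794 Wh = 0.7942 kWh
Total energy = 2.24 + 62.15 + 12.43 + 0.7942 = 77.61 kWh
Cost = 77.61 kWh × $0.364 = $28.25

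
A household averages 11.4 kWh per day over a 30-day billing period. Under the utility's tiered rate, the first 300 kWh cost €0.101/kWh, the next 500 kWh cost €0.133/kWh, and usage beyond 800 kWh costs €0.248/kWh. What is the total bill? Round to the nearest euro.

€36

Usage = 11.4 kWh/day × 30 days = 342 kWh
First 300 kWh × €0.101 = €30.30
Next 42 kWh × €0.133 = €5.59
Remaining tier: 0 kWh (not reached)
Total = €35.89 ≈ €36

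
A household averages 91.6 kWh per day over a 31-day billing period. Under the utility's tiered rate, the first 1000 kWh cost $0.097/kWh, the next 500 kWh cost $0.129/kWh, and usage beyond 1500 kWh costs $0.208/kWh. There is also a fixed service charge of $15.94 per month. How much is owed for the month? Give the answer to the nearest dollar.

Usage = 91.6 kWh/day × 31 days = 2839.6 kWh
First 1000 kWh × $0.097 = $97.00
Next 500 kWh × $0.129 = $64.50
Remaining 1339.6 kWh × $0.208 = $278.64
Energy charge = $440.14; + service $15.94 = $456.08 ≈ $456

$456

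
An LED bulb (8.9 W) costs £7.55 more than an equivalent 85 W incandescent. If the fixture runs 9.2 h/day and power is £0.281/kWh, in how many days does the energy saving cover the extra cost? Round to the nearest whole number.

38 days

Power saved = 85 − 8.9 = 76.1 W
Daily energy saved = 76.1 W × 9.2 h = 700.1 Wh = 0.70012 kWh
Daily savings = 0.70012 × £0.281 = £0.1967
Payback = £7.55 / £0.1967 per day = 38.38 days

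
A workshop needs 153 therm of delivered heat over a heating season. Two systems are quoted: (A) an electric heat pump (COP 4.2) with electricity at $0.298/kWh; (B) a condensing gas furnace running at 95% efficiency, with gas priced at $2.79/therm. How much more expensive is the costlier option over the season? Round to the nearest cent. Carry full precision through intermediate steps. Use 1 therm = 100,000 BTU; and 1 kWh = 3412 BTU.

Heat load = 153 therm × 100,000 = 15,300,000 BTU
Gas: input = 15,300,000 / 0.95 = 16,105,263 BTU = 161.1 therm → 161.1 × $2.79 = $449.34
Heat pump: 15,300,000 BTU / 3412 = 4,484 kWh heat; / 4.2 = 1,068 kWh in → × $0.298 = $318.16
Difference = |$449.34 − $318.16| = $131.17

$131.17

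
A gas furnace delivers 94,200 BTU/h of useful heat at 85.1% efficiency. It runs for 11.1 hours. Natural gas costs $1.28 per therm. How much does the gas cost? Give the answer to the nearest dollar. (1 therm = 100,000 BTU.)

Heat delivered = 94,200 BTU/h × 11.1 h = 1,045,620 BTU
Gas input = 1,045,620 / 0.851 = 1,228,696 BTU
= 1,228,696 / 100,000 = 12.29 therm
Cost = 12.29 × $1.28/therm = $15.73 ≈ $16

$16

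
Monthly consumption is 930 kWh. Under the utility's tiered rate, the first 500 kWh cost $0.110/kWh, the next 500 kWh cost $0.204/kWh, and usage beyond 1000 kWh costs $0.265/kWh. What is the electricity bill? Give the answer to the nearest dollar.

$143

First 500 kWh × $0.110 = $55.00
Next 430 kWh × $0.204 = $87.72
Remaining tier: 0 kWh (not reached)
Total = $142.72 ≈ $143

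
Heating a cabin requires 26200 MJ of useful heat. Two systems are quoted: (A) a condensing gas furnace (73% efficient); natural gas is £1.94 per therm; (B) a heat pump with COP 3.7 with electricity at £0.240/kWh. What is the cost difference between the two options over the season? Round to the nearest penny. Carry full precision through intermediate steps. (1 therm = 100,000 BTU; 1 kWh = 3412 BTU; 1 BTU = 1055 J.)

£187.86

Heat load = 26200 MJ = 26,200,000,000 J / 1055 = 24,834,123 BTU
Gas: input = 24,834,123 / 0.730 = 34,019,347 BTU = 340.2 therm → 340.2 × £1.94 = £659.98
Heat pump: 24,834,123 BTU / 3412 = 7,278 kWh heat; / 3.7 = 1,967 kWh in → × £0.240 = £472.12
Difference = |£659.98 − £472.12| = £187.86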